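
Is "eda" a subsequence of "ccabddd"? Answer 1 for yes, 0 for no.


Check if "eda" is a subsequence of "ccabddd"
Greedy scan:
  Position 0 ('c'): no match needed
  Position 1 ('c'): no match needed
  Position 2 ('a'): no match needed
  Position 3 ('b'): no match needed
  Position 4 ('d'): no match needed
  Position 5 ('d'): no match needed
  Position 6 ('d'): no match needed
Only matched 0/3 characters => not a subsequence

0


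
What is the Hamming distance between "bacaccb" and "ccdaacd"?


Comparing "bacaccb" and "ccdaacd" position by position:
  Position 0: 'b' vs 'c' => differ
  Position 1: 'a' vs 'c' => differ
  Position 2: 'c' vs 'd' => differ
  Position 3: 'a' vs 'a' => same
  Position 4: 'c' vs 'a' => differ
  Position 5: 'c' vs 'c' => same
  Position 6: 'b' vs 'd' => differ
Total differences (Hamming distance): 5

5


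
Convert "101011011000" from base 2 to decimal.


Input: "101011011000" in base 2
Positional expansion:
  Digit '1' (value 1) x 2^11 = 2048
  Digit '0' (value 0) x 2^10 = 0
  Digit '1' (value 1) x 2^9 = 512
  Digit '0' (value 0) x 2^8 = 0
  Digit '1' (value 1) x 2^7 = 128
  Digit '1' (value 1) x 2^6 = 64
  Digit '0' (value 0) x 2^5 = 0
  Digit '1' (value 1) x 2^4 = 16
  Digit '1' (value 1) x 2^3 = 8
  Digit '0' (value 0) x 2^2 = 0
  Digit '0' (value 0) x 2^1 = 0
  Digit '0' (value 0) x 2^0 = 0
Sum = 2776

2776


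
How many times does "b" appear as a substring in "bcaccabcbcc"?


Searching for "b" in "bcaccabcbcc"
Scanning each position:
  Position 0: "b" => MATCH
  Position 1: "c" => no
  Position 2: "a" => no
  Position 3: "c" => no
  Position 4: "c" => no
  Position 5: "a" => no
  Position 6: "b" => MATCH
  Position 7: "c" => no
  Position 8: "b" => MATCH
  Position 9: "c" => no
  Position 10: "c" => no
Total occurrences: 3

3


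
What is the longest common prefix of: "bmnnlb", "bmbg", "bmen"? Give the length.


Words: bmnnlb, bmbg, bmen
  Position 0: all 'b' => match
  Position 1: all 'm' => match
  Position 2: ('n', 'b', 'e') => mismatch, stop
LCP = "bm" (length 2)

2


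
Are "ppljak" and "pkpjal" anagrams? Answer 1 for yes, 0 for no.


Strings: "ppljak", "pkpjal"
Sorted first:  ajklpp
Sorted second: ajklpp
Sorted forms match => anagrams

1


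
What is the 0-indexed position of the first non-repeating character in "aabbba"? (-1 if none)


Input: aabbba
Character frequencies:
  'a': 3
  'b': 3
Scanning left to right for freq == 1:
  Position 0 ('a'): freq=3, skip
  Position 1 ('a'): freq=3, skip
  Position 2 ('b'): freq=3, skip
  Position 3 ('b'): freq=3, skip
  Position 4 ('b'): freq=3, skip
  Position 5 ('a'): freq=3, skip
  No unique character found => answer = -1

-1


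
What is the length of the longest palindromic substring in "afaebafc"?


Input: "afaebafc"
Checking substrings for palindromes:
  [0:3] "afa" (len 3) => palindrome
Longest palindromic substring: "afa" with length 3

3


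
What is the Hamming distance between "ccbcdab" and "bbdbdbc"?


Comparing "ccbcdab" and "bbdbdbc" position by position:
  Position 0: 'c' vs 'b' => differ
  Position 1: 'c' vs 'b' => differ
  Position 2: 'b' vs 'd' => differ
  Position 3: 'c' vs 'b' => differ
  Position 4: 'd' vs 'd' => same
  Position 5: 'a' vs 'b' => differ
  Position 6: 'b' vs 'c' => differ
Total differences (Hamming distance): 6

6


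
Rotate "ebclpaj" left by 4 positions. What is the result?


Input: "ebclpaj", rotate left by 4
First 4 characters: "ebcl"
Remaining characters: "paj"
Concatenate remaining + first: "paj" + "ebcl" = "pajebcl"

pajebcl


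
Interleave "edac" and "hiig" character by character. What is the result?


Interleaving "edac" and "hiig":
  Position 0: 'e' from first, 'h' from second => "eh"
  Position 1: 'd' from first, 'i' from second => "di"
  Position 2: 'a' from first, 'i' from second => "ai"
  Position 3: 'c' from first, 'g' from second => "cg"
Result: ehdiaicg

ehdiaicg


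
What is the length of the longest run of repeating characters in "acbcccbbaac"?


Input: "acbcccbbaac"
Scanning for longest run:
  Position 1 ('c'): new char, reset run to 1
  Position 2 ('b'): new char, reset run to 1
  Position 3 ('c'): new char, reset run to 1
  Position 4 ('c'): continues run of 'c', length=2
  Position 5 ('c'): continues run of 'c', length=3
  Position 6 ('b'): new char, reset run to 1
  Position 7 ('b'): continues run of 'b', length=2
  Position 8 ('a'): new char, reset run to 1
  Position 9 ('a'): continues run of 'a', length=2
  Position 10 ('c'): new char, reset run to 1
Longest run: 'c' with length 3

3


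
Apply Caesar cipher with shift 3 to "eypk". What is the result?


Caesar cipher: shift "eypk" by 3
  'e' (pos 4) + 3 = pos 7 = 'h'
  'y' (pos 24) + 3 = pos 1 = 'b'
  'p' (pos 15) + 3 = pos 18 = 's'
  'k' (pos 10) + 3 = pos 13 = 'n'
Result: hbsn

hbsn


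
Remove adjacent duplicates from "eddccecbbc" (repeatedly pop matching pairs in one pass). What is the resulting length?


Input: eddccecbbc
Stack-based adjacent duplicate removal:
  Read 'e': push. Stack: e
  Read 'd': push. Stack: ed
  Read 'd': matches stack top 'd' => pop. Stack: e
  Read 'c': push. Stack: ec
  Read 'c': matches stack top 'c' => pop. Stack: e
  Read 'e': matches stack top 'e' => pop. Stack: (empty)
  Read 'c': push. Stack: c
  Read 'b': push. Stack: cb
  Read 'b': matches stack top 'b' => pop. Stack: c
  Read 'c': matches stack top 'c' => pop. Stack: (empty)
Final stack: "" (length 0)

0


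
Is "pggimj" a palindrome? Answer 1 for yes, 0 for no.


Input: pggimj
Reversed: jmiggp
  Compare pos 0 ('p') with pos 5 ('j'): MISMATCH
  Compare pos 1 ('g') with pos 4 ('m'): MISMATCH
  Compare pos 2 ('g') with pos 3 ('i'): MISMATCH
Result: not a palindrome

0


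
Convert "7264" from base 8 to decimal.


Input: "7264" in base 8
Positional expansion:
  Digit '7' (value 7) x 8^3 = 3584
  Digit '2' (value 2) x 8^2 = 128
  Digit '6' (value 6) x 8^1 = 48
  Digit '4' (value 4) x 8^0 = 4
Sum = 3764

3764


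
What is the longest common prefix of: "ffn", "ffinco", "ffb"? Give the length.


Words: ffn, ffinco, ffb
  Position 0: all 'f' => match
  Position 1: all 'f' => match
  Position 2: ('n', 'i', 'b') => mismatch, stop
LCP = "ff" (length 2)

2


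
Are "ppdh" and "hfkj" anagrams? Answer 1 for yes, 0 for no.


Strings: "ppdh", "hfkj"
Sorted first:  dhpp
Sorted second: fhjk
Differ at position 0: 'd' vs 'f' => not anagrams

0


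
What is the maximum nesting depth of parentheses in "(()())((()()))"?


Input: "(()())((()()))"
Tracking depth:
  Position 0 '(': depth becomes 1
  Position 1 '(': depth becomes 2
  Position 2 ')': depth becomes 1
  Position 3 '(': depth becomes 2
  Position 4 ')': depth becomes 1
  Position 5 ')': depth becomes 0
  Position 6 '(': depth becomes 1
  Position 7 '(': depth becomes 2
  Position 8 '(': depth becomes 3
  Position 9 ')': depth becomes 2
  Position 10 '(': depth becomes 3
  Position 11 ')': depth becomes 2
  Position 12 ')': depth becomes 1
  Position 13 ')': depth becomes 0
Maximum depth reached: 3

3


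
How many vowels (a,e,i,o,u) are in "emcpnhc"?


Input: emcpnhc
Checking each character:
  'e' at position 0: vowel (running total: 1)
  'm' at position 1: consonant
  'c' at position 2: consonant
  'p' at position 3: consonant
  'n' at position 4: consonant
  'h' at position 5: consonant
  'c' at position 6: consonant
Total vowels: 1

1


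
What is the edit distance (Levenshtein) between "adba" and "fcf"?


Computing edit distance: "adba" -> "fcf"
DP table:
           f    c    f
      0    1    2    3
  a   1    1    2    3
  d   2    2    2    3
  b   3    3    3    3
  a   4    4    4    4
Edit distance = dp[4][3] = 4

4


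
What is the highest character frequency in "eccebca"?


Input: eccebca
Character counts:
  'a': 1
  'b': 1
  'c': 3
  'e': 2
Maximum frequency: 3

3


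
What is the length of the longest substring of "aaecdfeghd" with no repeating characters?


Input: "aaecdfeghd"
Sliding window (track last position of each char):
  Position 0 ('a'): window [0,0] length 1 -- new best
  Position 1 ('a'): repeat (last at 0), move window start to 1
  Position 1 ('a'): window [1,1] length 1
  Position 2 ('e'): window [1,2] length 2 -- new best
  Position 3 ('c'): window [1,3] length 3 -- new best
  Position 4 ('d'): window [1,4] length 4 -- new best
  Position 5 ('f'): window [1,5] length 5 -- new best
  Position 6 ('e'): repeat (last at 2), move window start to 3
  Position 6 ('e'): window [3,6] length 4
  Position 7 ('g'): window [3,7] length 5
  Position 8 ('h'): window [3,8] length 6 -- new best
  Position 9 ('d'): repeat (last at 4), move window start to 5
  Position 9 ('d'): window [5,9] length 5
Longest substring with no repeats: "cdfegh" with length 6

6


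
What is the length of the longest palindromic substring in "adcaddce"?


Input: "adcaddce"
Checking substrings for palindromes:
  [4:6] "dd" (len 2) => palindrome
Longest palindromic substring: "dd" with length 2

2


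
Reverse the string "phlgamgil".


Input: phlgamgil
Reading characters right to left:
  Position 8: 'l'
  Position 7: 'i'
  Position 6: 'g'
  Position 5: 'm'
  Position 4: 'a'
  Position 3: 'g'
  Position 2: 'l'
  Position 1: 'h'
  Position 0: 'p'
Reversed: ligmaglhp

ligmaglhp


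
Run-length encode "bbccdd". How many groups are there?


Input: bbccdd
Scanning for consecutive runs:
  Group 1: 'b' x 2 (positions 0-1)
  Group 2: 'c' x 2 (positions 2-3)
  Group 3: 'd' x 2 (positions 4-5)
Total groups: 3

3


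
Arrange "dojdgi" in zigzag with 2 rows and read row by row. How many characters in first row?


Zigzag "dojdgi" into 2 rows:
Placing characters:
  'd' => row 0
  'o' => row 1
  'j' => row 0
  'd' => row 1
  'g' => row 0
  'i' => row 1
Rows:
  Row 0: "djg"
  Row 1: "odi"
First row length: 3

3


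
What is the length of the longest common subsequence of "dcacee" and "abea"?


LCS of "dcacee" and "abea"
DP table:
           a    b    e    a
      0    0    0    0    0
  d   0    0    0    0    0
  c   0    0    0    0    0
  a   0    1    1    1    1
  c   0    1    1    1    1
  e   0    1    1    2    2
  e   0    1    1    2    2
LCS length = dp[6][4] = 2

2


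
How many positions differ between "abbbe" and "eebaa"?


Comparing "abbbe" and "eebaa" position by position:
  Position 0: 'a' vs 'e' => DIFFER
  Position 1: 'b' vs 'e' => DIFFER
  Position 2: 'b' vs 'b' => same
  Position 3: 'b' vs 'a' => DIFFER
  Position 4: 'e' vs 'a' => DIFFER
Positions that differ: 4

4


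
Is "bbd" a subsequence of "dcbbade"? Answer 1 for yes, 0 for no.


Check if "bbd" is a subsequence of "dcbbade"
Greedy scan:
  Position 0 ('d'): no match needed
  Position 1 ('c'): no match needed
  Position 2 ('b'): matches sub[0] = 'b'
  Position 3 ('b'): matches sub[1] = 'b'
  Position 4 ('a'): no match needed
  Position 5 ('d'): matches sub[2] = 'd'
  Position 6 ('e'): no match needed
All 3 characters matched => is a subsequence

1


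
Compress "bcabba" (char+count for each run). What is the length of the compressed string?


Input: bcabba
Runs:
  'b' x 1 => "b1"
  'c' x 1 => "c1"
  'a' x 1 => "a1"
  'b' x 2 => "b2"
  'a' x 1 => "a1"
Compressed: "b1c1a1b2a1"
Compressed length: 10

10


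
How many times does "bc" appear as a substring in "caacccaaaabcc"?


Searching for "bc" in "caacccaaaabcc"
Scanning each position:
  Position 0: "ca" => no
  Position 1: "aa" => no
  Position 2: "ac" => no
  Position 3: "cc" => no
  Position 4: "cc" => no
  Position 5: "ca" => no
  Position 6: "aa" => no
  Position 7: "aa" => no
  Position 8: "aa" => no
  Position 9: "ab" => no
  Position 10: "bc" => MATCH
  Position 11: "cc" => no
Total occurrences: 1

1


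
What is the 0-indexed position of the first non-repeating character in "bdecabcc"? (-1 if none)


Input: bdecabcc
Character frequencies:
  'a': 1
  'b': 2
  'c': 3
  'd': 1
  'e': 1
Scanning left to right for freq == 1:
  Position 0 ('b'): freq=2, skip
  Position 1 ('d'): unique! => answer = 1

1


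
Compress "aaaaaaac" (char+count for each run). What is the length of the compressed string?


Input: aaaaaaac
Runs:
  'a' x 7 => "a7"
  'c' x 1 => "c1"
Compressed: "a7c1"
Compressed length: 4

4


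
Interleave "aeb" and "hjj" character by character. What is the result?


Interleaving "aeb" and "hjj":
  Position 0: 'a' from first, 'h' from second => "ah"
  Position 1: 'e' from first, 'j' from second => "ej"
  Position 2: 'b' from first, 'j' from second => "bj"
Result: ahejbj

ahejbj


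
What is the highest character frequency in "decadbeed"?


Input: decadbeed
Character counts:
  'a': 1
  'b': 1
  'c': 1
  'd': 3
  'e': 3
Maximum frequency: 3

3


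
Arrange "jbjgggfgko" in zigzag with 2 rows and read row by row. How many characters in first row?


Zigzag "jbjgggfgko" into 2 rows:
Placing characters:
  'j' => row 0
  'b' => row 1
  'j' => row 0
  'g' => row 1
  'g' => row 0
  'g' => row 1
  'f' => row 0
  'g' => row 1
  'k' => row 0
  'o' => row 1
Rows:
  Row 0: "jjgfk"
  Row 1: "bgggo"
First row length: 5

5


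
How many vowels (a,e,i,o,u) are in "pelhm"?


Input: pelhm
Checking each character:
  'p' at position 0: consonant
  'e' at position 1: vowel (running total: 1)
  'l' at position 2: consonant
  'h' at position 3: consonant
  'm' at position 4: consonant
Total vowels: 1

1


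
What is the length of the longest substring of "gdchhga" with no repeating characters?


Input: "gdchhga"
Sliding window (track last position of each char):
  Position 0 ('g'): window [0,0] length 1 -- new best
  Position 1 ('d'): window [0,1] length 2 -- new best
  Position 2 ('c'): window [0,2] length 3 -- new best
  Position 3 ('h'): window [0,3] length 4 -- new best
  Position 4 ('h'): repeat (last at 3), move window start to 4
  Position 4 ('h'): window [4,4] length 1
  Position 5 ('g'): window [4,5] length 2
  Position 6 ('a'): window [4,6] length 3
Longest substring with no repeats: "gdch" with length 4

4


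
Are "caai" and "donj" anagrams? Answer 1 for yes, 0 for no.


Strings: "caai", "donj"
Sorted first:  aaci
Sorted second: djno
Differ at position 0: 'a' vs 'd' => not anagrams

0


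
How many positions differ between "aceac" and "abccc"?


Comparing "aceac" and "abccc" position by position:
  Position 0: 'a' vs 'a' => same
  Position 1: 'c' vs 'b' => DIFFER
  Position 2: 'e' vs 'c' => DIFFER
  Position 3: 'a' vs 'c' => DIFFER
  Position 4: 'c' vs 'c' => same
Positions that differ: 3

3


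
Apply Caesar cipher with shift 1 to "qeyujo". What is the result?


Caesar cipher: shift "qeyujo" by 1
  'q' (pos 16) + 1 = pos 17 = 'r'
  'e' (pos 4) + 1 = pos 5 = 'f'
  'y' (pos 24) + 1 = pos 25 = 'z'
  'u' (pos 20) + 1 = pos 21 = 'v'
  'j' (pos 9) + 1 = pos 10 = 'k'
  'o' (pos 14) + 1 = pos 15 = 'p'
Result: rfzvkp

rfzvkp


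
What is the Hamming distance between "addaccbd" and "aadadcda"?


Comparing "addaccbd" and "aadadcda" position by position:
  Position 0: 'a' vs 'a' => same
  Position 1: 'd' vs 'a' => differ
  Position 2: 'd' vs 'd' => same
  Position 3: 'a' vs 'a' => same
  Position 4: 'c' vs 'd' => differ
  Position 5: 'c' vs 'c' => same
  Position 6: 'b' vs 'd' => differ
  Position 7: 'd' vs 'a' => differ
Total differences (Hamming distance): 4

4


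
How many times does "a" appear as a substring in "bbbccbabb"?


Searching for "a" in "bbbccbabb"
Scanning each position:
  Position 0: "b" => no
  Position 1: "b" => no
  Position 2: "b" => no
  Position 3: "c" => no
  Position 4: "c" => no
  Position 5: "b" => no
  Position 6: "a" => MATCH
  Position 7: "b" => no
  Position 8: "b" => no
Total occurrences: 1

1


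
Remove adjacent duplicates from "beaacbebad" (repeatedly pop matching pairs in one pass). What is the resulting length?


Input: beaacbebad
Stack-based adjacent duplicate removal:
  Read 'b': push. Stack: b
  Read 'e': push. Stack: be
  Read 'a': push. Stack: bea
  Read 'a': matches stack top 'a' => pop. Stack: be
  Read 'c': push. Stack: bec
  Read 'b': push. Stack: becb
  Read 'e': push. Stack: becbe
  Read 'b': push. Stack: becbeb
  Read 'a': push. Stack: becbeba
  Read 'd': push. Stack: becbebad
Final stack: "becbebad" (length 8)

8


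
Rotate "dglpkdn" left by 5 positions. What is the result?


Input: "dglpkdn", rotate left by 5
First 5 characters: "dglpk"
Remaining characters: "dn"
Concatenate remaining + first: "dn" + "dglpk" = "dndglpk"

dndglpk


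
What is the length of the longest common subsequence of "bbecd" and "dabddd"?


LCS of "bbecd" and "dabddd"
DP table:
           d    a    b    d    d    d
      0    0    0    0    0    0    0
  b   0    0    0    1    1    1    1
  b   0    0    0    1    1    1    1
  e   0    0    0    1    1    1    1
  c   0    0    0    1    1    1    1
  d   0    1    1    1    2    2    2
LCS length = dp[5][6] = 2

2


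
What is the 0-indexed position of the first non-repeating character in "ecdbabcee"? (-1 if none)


Input: ecdbabcee
Character frequencies:
  'a': 1
  'b': 2
  'c': 2
  'd': 1
  'e': 3
Scanning left to right for freq == 1:
  Position 0 ('e'): freq=3, skip
  Position 1 ('c'): freq=2, skip
  Position 2 ('d'): unique! => answer = 2

2


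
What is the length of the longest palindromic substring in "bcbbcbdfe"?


Input: "bcbbcbdfe"
Checking substrings for palindromes:
  [0:6] "bcbbcb" (len 6) => palindrome
  [1:5] "cbbc" (len 4) => palindrome
  [0:3] "bcb" (len 3) => palindrome
  [3:6] "bcb" (len 3) => palindrome
  [2:4] "bb" (len 2) => palindrome
Longest palindromic substring: "bcbbcb" with length 6

6


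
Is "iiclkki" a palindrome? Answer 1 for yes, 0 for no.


Input: iiclkki
Reversed: ikklcii
  Compare pos 0 ('i') with pos 6 ('i'): match
  Compare pos 1 ('i') with pos 5 ('k'): MISMATCH
  Compare pos 2 ('c') with pos 4 ('k'): MISMATCH
Result: not a palindrome

0


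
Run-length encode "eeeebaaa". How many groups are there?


Input: eeeebaaa
Scanning for consecutive runs:
  Group 1: 'e' x 4 (positions 0-3)
  Group 2: 'b' x 1 (positions 4-4)
  Group 3: 'a' x 3 (positions 5-7)
Total groups: 3

3


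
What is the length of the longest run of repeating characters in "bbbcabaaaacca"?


Input: "bbbcabaaaacca"
Scanning for longest run:
  Position 1 ('b'): continues run of 'b', length=2
  Position 2 ('b'): continues run of 'b', length=3
  Position 3 ('c'): new char, reset run to 1
  Position 4 ('a'): new char, reset run to 1
  Position 5 ('b'): new char, reset run to 1
  Position 6 ('a'): new char, reset run to 1
  Position 7 ('a'): continues run of 'a', length=2
  Position 8 ('a'): continues run of 'a', length=3
  Position 9 ('a'): continues run of 'a', length=4
  Position 10 ('c'): new char, reset run to 1
  Position 11 ('c'): continues run of 'c', length=2
  Position 12 ('a'): new char, reset run to 1
Longest run: 'a' with length 4

4


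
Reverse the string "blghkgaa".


Input: blghkgaa
Reading characters right to left:
  Position 7: 'a'
  Position 6: 'a'
  Position 5: 'g'
  Position 4: 'k'
  Position 3: 'h'
  Position 2: 'g'
  Position 1: 'l'
  Position 0: 'b'
Reversed: aagkhglb

aagkhglb


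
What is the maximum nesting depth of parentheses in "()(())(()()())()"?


Input: "()(())(()()())()"
Tracking depth:
  Position 0 '(': depth becomes 1
  Position 1 ')': depth becomes 0
  Position 2 '(': depth becomes 1
  Position 3 '(': depth becomes 2
  Position 4 ')': depth becomes 1
  Position 5 ')': depth becomes 0
  Position 6 '(': depth becomes 1
  Position 7 '(': depth becomes 2
  Position 8 ')': depth becomes 1
  Position 9 '(': depth becomes 2
  Position 10 ')': depth becomes 1
  Position 11 '(': depth becomes 2
  Position 12 ')': depth becomes 1
  Position 13 ')': depth becomes 0
  Position 14 '(': depth becomes 1
  Position 15 ')': depth becomes 0
Maximum depth reached: 2

2


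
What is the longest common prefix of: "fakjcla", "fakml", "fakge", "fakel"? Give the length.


Words: fakjcla, fakml, fakge, fakel
  Position 0: all 'f' => match
  Position 1: all 'a' => match
  Position 2: all 'k' => match
  Position 3: ('j', 'm', 'g', 'e') => mismatch, stop
LCP = "fak" (length 3)

3


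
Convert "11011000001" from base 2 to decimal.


Input: "11011000001" in base 2
Positional expansion:
  Digit '1' (value 1) x 2^10 = 1024
  Digit '1' (value 1) x 2^9 = 512
  Digit '0' (value 0) x 2^8 = 0
  Digit '1' (value 1) x 2^7 = 128
  Digit '1' (value 1) x 2^6 = 64
  Digit '0' (value 0) x 2^5 = 0
  Digit '0' (value 0) x 2^4 = 0
  Digit '0' (value 0) x 2^3 = 0
  Digit '0' (value 0) x 2^2 = 0
  Digit '0' (value 0) x 2^1 = 0
  Digit '1' (value 1) x 2^0 = 1
Sum = 1729

1729


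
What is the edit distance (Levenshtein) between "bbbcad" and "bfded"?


Computing edit distance: "bbbcad" -> "bfded"
DP table:
           b    f    d    e    d
      0    1    2    3    4    5
  b   1    0    1    2    3    4
  b   2    1    1    2    3    4
  b   3    2    2    2    3    4
  c   4    3    3    3    3    4
  a   5    4    4    4    4    4
  d   6    5    5    4    5    4
Edit distance = dp[6][5] = 4

4


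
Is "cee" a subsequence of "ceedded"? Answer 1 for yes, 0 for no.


Check if "cee" is a subsequence of "ceedded"
Greedy scan:
  Position 0 ('c'): matches sub[0] = 'c'
  Position 1 ('e'): matches sub[1] = 'e'
  Position 2 ('e'): matches sub[2] = 'e'
  Position 3 ('d'): no match needed
  Position 4 ('d'): no match needed
  Position 5 ('e'): no match needed
  Position 6 ('d'): no match needed
All 3 characters matched => is a subsequence

1


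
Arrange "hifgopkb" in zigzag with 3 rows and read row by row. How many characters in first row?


Zigzag "hifgopkb" into 3 rows:
Placing characters:
  'h' => row 0
  'i' => row 1
  'f' => row 2
  'g' => row 1
  'o' => row 0
  'p' => row 1
  'k' => row 2
  'b' => row 1
Rows:
  Row 0: "ho"
  Row 1: "igpb"
  Row 2: "fk"
First row length: 2

2


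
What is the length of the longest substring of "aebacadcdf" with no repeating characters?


Input: "aebacadcdf"
Sliding window (track last position of each char):
  Position 0 ('a'): window [0,0] length 1 -- new best
  Position 1 ('e'): window [0,1] length 2 -- new best
  Position 2 ('b'): window [0,2] length 3 -- new best
  Position 3 ('a'): repeat (last at 0), move window start to 1
  Position 3 ('a'): window [1,3] length 3
  Position 4 ('c'): window [1,4] length 4 -- new best
  Position 5 ('a'): repeat (last at 3), move window start to 4
  Position 5 ('a'): window [4,5] length 2
  Position 6 ('d'): window [4,6] length 3
  Position 7 ('c'): repeat (last at 4), move window start to 5
  Position 7 ('c'): window [5,7] length 3
  Position 8 ('d'): repeat (last at 6), move window start to 7
  Position 8 ('d'): window [7,8] length 2
  Position 9 ('f'): window [7,9] length 3
Longest substring with no repeats: "ebac" with length 4

4


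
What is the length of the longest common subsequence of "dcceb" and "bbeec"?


LCS of "dcceb" and "bbeec"
DP table:
           b    b    e    e    c
      0    0    0    0    0    0
  d   0    0    0    0    0    0
  c   0    0    0    0    0    1
  c   0    0    0    0    0    1
  e   0    0    0    1    1    1
  b   0    1    1    1    1    1
LCS length = dp[5][5] = 1

1


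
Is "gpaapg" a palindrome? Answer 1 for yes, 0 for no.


Input: gpaapg
Reversed: gpaapg
  Compare pos 0 ('g') with pos 5 ('g'): match
  Compare pos 1 ('p') with pos 4 ('p'): match
  Compare pos 2 ('a') with pos 3 ('a'): match
Result: palindrome

1


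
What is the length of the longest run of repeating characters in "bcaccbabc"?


Input: "bcaccbabc"
Scanning for longest run:
  Position 1 ('c'): new char, reset run to 1
  Position 2 ('a'): new char, reset run to 1
  Position 3 ('c'): new char, reset run to 1
  Position 4 ('c'): continues run of 'c', length=2
  Position 5 ('b'): new char, reset run to 1
  Position 6 ('a'): new char, reset run to 1
  Position 7 ('b'): new char, reset run to 1
  Position 8 ('c'): new char, reset run to 1
Longest run: 'c' with length 2

2


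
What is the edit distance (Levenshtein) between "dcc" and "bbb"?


Computing edit distance: "dcc" -> "bbb"
DP table:
           b    b    b
      0    1    2    3
  d   1    1    2    3
  c   2    2    2    3
  c   3    3    3    3
Edit distance = dp[3][3] = 3

3


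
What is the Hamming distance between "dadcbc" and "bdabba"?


Comparing "dadcbc" and "bdabba" position by position:
  Position 0: 'd' vs 'b' => differ
  Position 1: 'a' vs 'd' => differ
  Position 2: 'd' vs 'a' => differ
  Position 3: 'c' vs 'b' => differ
  Position 4: 'b' vs 'b' => same
  Position 5: 'c' vs 'a' => differ
Total differences (Hamming distance): 5

5


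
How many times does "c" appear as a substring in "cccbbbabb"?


Searching for "c" in "cccbbbabb"
Scanning each position:
  Position 0: "c" => MATCH
  Position 1: "c" => MATCH
  Position 2: "c" => MATCH
  Position 3: "b" => no
  Position 4: "b" => no
  Position 5: "b" => no
  Position 6: "a" => no
  Position 7: "b" => no
  Position 8: "b" => no
Total occurrences: 3

3


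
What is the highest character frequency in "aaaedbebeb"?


Input: aaaedbebeb
Character counts:
  'a': 3
  'b': 3
  'd': 1
  'e': 3
Maximum frequency: 3

3


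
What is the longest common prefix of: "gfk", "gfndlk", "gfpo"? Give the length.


Words: gfk, gfndlk, gfpo
  Position 0: all 'g' => match
  Position 1: all 'f' => match
  Position 2: ('k', 'n', 'p') => mismatch, stop
LCP = "gf" (length 2)

2


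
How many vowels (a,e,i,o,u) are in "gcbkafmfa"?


Input: gcbkafmfa
Checking each character:
  'g' at position 0: consonant
  'c' at position 1: consonant
  'b' at position 2: consonant
  'k' at position 3: consonant
  'a' at position 4: vowel (running total: 1)
  'f' at position 5: consonant
  'm' at position 6: consonant
  'f' at position 7: consonant
  'a' at position 8: vowel (running total: 2)
Total vowels: 2

2


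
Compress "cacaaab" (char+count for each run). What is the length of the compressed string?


Input: cacaaab
Runs:
  'c' x 1 => "c1"
  'a' x 1 => "a1"
  'c' x 1 => "c1"
  'a' x 3 => "a3"
  'b' x 1 => "b1"
Compressed: "c1a1c1a3b1"
Compressed length: 10

10


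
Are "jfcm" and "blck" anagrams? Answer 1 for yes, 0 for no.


Strings: "jfcm", "blck"
Sorted first:  cfjm
Sorted second: bckl
Differ at position 0: 'c' vs 'b' => not anagrams

0


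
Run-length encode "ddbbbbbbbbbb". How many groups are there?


Input: ddbbbbbbbbbb
Scanning for consecutive runs:
  Group 1: 'd' x 2 (positions 0-1)
  Group 2: 'b' x 10 (positions 2-11)
Total groups: 2

2


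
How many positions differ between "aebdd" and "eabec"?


Comparing "aebdd" and "eabec" position by position:
  Position 0: 'a' vs 'e' => DIFFER
  Position 1: 'e' vs 'a' => DIFFER
  Position 2: 'b' vs 'b' => same
  Position 3: 'd' vs 'e' => DIFFER
  Position 4: 'd' vs 'c' => DIFFER
Positions that differ: 4

4


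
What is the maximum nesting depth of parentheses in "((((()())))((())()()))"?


Input: "((((()())))((())()()))"
Tracking depth:
  Position 0 '(': depth becomes 1
  Position 1 '(': depth becomes 2
  Position 2 '(': depth becomes 3
  Position 3 '(': depth becomes 4
  Position 4 '(': depth becomes 5
  Position 5 ')': depth becomes 4
  Position 6 '(': depth becomes 5
  Position 7 ')': depth becomes 4
  Position 8 ')': depth becomes 3
  Position 9 ')': depth becomes 2
  Position 10 ')': depth becomes 1
  Position 11 '(': depth becomes 2
  Position 12 '(': depth becomes 3
  Position 13 '(': depth becomes 4
  Position 14 ')': depth becomes 3
  Position 15 ')': depth becomes 2
  Position 16 '(': depth becomes 3
  Position 17 ')': depth becomes 2
  Position 18 '(': depth becomes 3
  Position 19 ')': depth becomes 2
  Position 20 ')': depth becomes 1
  Position 21 ')': depth becomes 0
Maximum depth reached: 5

5


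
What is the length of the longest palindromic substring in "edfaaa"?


Input: "edfaaa"
Checking substrings for palindromes:
  [3:6] "aaa" (len 3) => palindrome
  [3:5] "aa" (len 2) => palindrome
  [4:6] "aa" (len 2) => palindrome
Longest palindromic substring: "aaa" with length 3

3


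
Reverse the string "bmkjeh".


Input: bmkjeh
Reading characters right to left:
  Position 5: 'h'
  Position 4: 'e'
  Position 3: 'j'
  Position 2: 'k'
  Position 1: 'm'
  Position 0: 'b'
Reversed: hejkmb

hejkmb


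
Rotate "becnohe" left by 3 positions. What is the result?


Input: "becnohe", rotate left by 3
First 3 characters: "bec"
Remaining characters: "nohe"
Concatenate remaining + first: "nohe" + "bec" = "nohebec"

nohebec


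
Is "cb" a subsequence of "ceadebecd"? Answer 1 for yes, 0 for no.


Check if "cb" is a subsequence of "ceadebecd"
Greedy scan:
  Position 0 ('c'): matches sub[0] = 'c'
  Position 1 ('e'): no match needed
  Position 2 ('a'): no match needed
  Position 3 ('d'): no match needed
  Position 4 ('e'): no match needed
  Position 5 ('b'): matches sub[1] = 'b'
  Position 6 ('e'): no match needed
  Position 7 ('c'): no match needed
  Position 8 ('d'): no match needed
All 2 characters matched => is a subsequence

1


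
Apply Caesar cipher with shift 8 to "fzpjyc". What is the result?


Caesar cipher: shift "fzpjyc" by 8
  'f' (pos 5) + 8 = pos 13 = 'n'
  'z' (pos 25) + 8 = pos 7 = 'h'
  'p' (pos 15) + 8 = pos 23 = 'x'
  'j' (pos 9) + 8 = pos 17 = 'r'
  'y' (pos 24) + 8 = pos 6 = 'g'
  'c' (pos 2) + 8 = pos 10 = 'k'
Result: nhxrgk

nhxrgk


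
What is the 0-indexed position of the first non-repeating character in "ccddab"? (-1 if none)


Input: ccddab
Character frequencies:
  'a': 1
  'b': 1
  'c': 2
  'd': 2
Scanning left to right for freq == 1:
  Position 0 ('c'): freq=2, skip
  Position 1 ('c'): freq=2, skip
  Position 2 ('d'): freq=2, skip
  Position 3 ('d'): freq=2, skip
  Position 4 ('a'): unique! => answer = 4

4


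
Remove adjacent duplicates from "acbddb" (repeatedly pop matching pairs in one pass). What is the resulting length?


Input: acbddb
Stack-based adjacent duplicate removal:
  Read 'a': push. Stack: a
  Read 'c': push. Stack: ac
  Read 'b': push. Stack: acb
  Read 'd': push. Stack: acbd
  Read 'd': matches stack top 'd' => pop. Stack: acb
  Read 'b': matches stack top 'b' => pop. Stack: ac
Final stack: "ac" (length 2)

2


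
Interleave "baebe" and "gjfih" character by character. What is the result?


Interleaving "baebe" and "gjfih":
  Position 0: 'b' from first, 'g' from second => "bg"
  Position 1: 'a' from first, 'j' from second => "aj"
  Position 2: 'e' from first, 'f' from second => "ef"
  Position 3: 'b' from first, 'i' from second => "bi"
  Position 4: 'e' from first, 'h' from second => "eh"
Result: bgajefbieh

bgajefbieh


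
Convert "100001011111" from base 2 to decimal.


Input: "100001011111" in base 2
Positional expansion:
  Digit '1' (value 1) x 2^11 = 2048
  Digit '0' (value 0) x 2^10 = 0
  Digit '0' (value 0) x 2^9 = 0
  Digit '0' (value 0) x 2^8 = 0
  Digit '0' (value 0) x 2^7 = 0
  Digit '1' (value 1) x 2^6 = 64
  Digit '0' (value 0) x 2^5 = 0
  Digit '1' (value 1) x 2^4 = 16
  Digit '1' (value 1) x 2^3 = 8
  Digit '1' (value 1) x 2^2 = 4
  Digit '1' (value 1) x 2^1 = 2
  Digit '1' (value 1) x 2^0 = 1
Sum = 2143

2143


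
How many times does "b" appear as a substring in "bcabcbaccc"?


Searching for "b" in "bcabcbaccc"
Scanning each position:
  Position 0: "b" => MATCH
  Position 1: "c" => no
  Position 2: "a" => no
  Position 3: "b" => MATCH
  Position 4: "c" => no
  Position 5: "b" => MATCH
  Position 6: "a" => no
  Position 7: "c" => no
  Position 8: "c" => no
  Position 9: "c" => no
Total occurrences: 3

3


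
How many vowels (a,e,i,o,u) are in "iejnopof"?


Input: iejnopof
Checking each character:
  'i' at position 0: vowel (running total: 1)
  'e' at position 1: vowel (running total: 2)
  'j' at position 2: consonant
  'n' at position 3: consonant
  'o' at position 4: vowel (running total: 3)
  'p' at position 5: consonant
  'o' at position 6: vowel (running total: 4)
  'f' at position 7: consonant
Total vowels: 4

4


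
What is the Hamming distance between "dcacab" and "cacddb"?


Comparing "dcacab" and "cacddb" position by position:
  Position 0: 'd' vs 'c' => differ
  Position 1: 'c' vs 'a' => differ
  Position 2: 'a' vs 'c' => differ
  Position 3: 'c' vs 'd' => differ
  Position 4: 'a' vs 'd' => differ
  Position 5: 'b' vs 'b' => same
Total differences (Hamming distance): 5

5


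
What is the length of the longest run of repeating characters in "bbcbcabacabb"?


Input: "bbcbcabacabb"
Scanning for longest run:
  Position 1 ('b'): continues run of 'b', length=2
  Position 2 ('c'): new char, reset run to 1
  Position 3 ('b'): new char, reset run to 1
  Position 4 ('c'): new char, reset run to 1
  Position 5 ('a'): new char, reset run to 1
  Position 6 ('b'): new char, reset run to 1
  Position 7 ('a'): new char, reset run to 1
  Position 8 ('c'): new char, reset run to 1
  Position 9 ('a'): new char, reset run to 1
  Position 10 ('b'): new char, reset run to 1
  Position 11 ('b'): continues run of 'b', length=2
Longest run: 'b' with length 2

2


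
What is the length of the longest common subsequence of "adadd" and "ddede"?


LCS of "adadd" and "ddede"
DP table:
           d    d    e    d    e
      0    0    0    0    0    0
  a   0    0    0    0    0    0
  d   0    1    1    1    1    1
  a   0    1    1    1    1    1
  d   0    1    2    2    2    2
  d   0    1    2    2    3    3
LCS length = dp[5][5] = 3

3


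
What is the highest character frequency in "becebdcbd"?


Input: becebdcbd
Character counts:
  'b': 3
  'c': 2
  'd': 2
  'e': 2
Maximum frequency: 3

3


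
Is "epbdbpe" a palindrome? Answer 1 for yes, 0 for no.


Input: epbdbpe
Reversed: epbdbpe
  Compare pos 0 ('e') with pos 6 ('e'): match
  Compare pos 1 ('p') with pos 5 ('p'): match
  Compare pos 2 ('b') with pos 4 ('b'): match
Result: palindrome

1


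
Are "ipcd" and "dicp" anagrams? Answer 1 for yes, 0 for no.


Strings: "ipcd", "dicp"
Sorted first:  cdip
Sorted second: cdip
Sorted forms match => anagrams

1


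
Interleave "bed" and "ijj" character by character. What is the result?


Interleaving "bed" and "ijj":
  Position 0: 'b' from first, 'i' from second => "bi"
  Position 1: 'e' from first, 'j' from second => "ej"
  Position 2: 'd' from first, 'j' from second => "dj"
Result: biejdj

biejdj


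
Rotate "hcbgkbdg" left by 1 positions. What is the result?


Input: "hcbgkbdg", rotate left by 1
First 1 characters: "h"
Remaining characters: "cbgkbdg"
Concatenate remaining + first: "cbgkbdg" + "h" = "cbgkbdgh"

cbgkbdgh


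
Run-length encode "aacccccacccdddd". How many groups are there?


Input: aacccccacccdddd
Scanning for consecutive runs:
  Group 1: 'a' x 2 (positions 0-1)
  Group 2: 'c' x 5 (positions 2-6)
  Group 3: 'a' x 1 (positions 7-7)
  Group 4: 'c' x 3 (positions 8-10)
  Group 5: 'd' x 4 (positions 11-14)
Total groups: 5

5


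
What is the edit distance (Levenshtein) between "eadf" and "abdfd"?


Computing edit distance: "eadf" -> "abdfd"
DP table:
           a    b    d    f    d
      0    1    2    3    4    5
  e   1    1    2    3    4    5
  a   2    1    2    3    4    5
  d   3    2    2    2    3    4
  f   4    3    3    3    2    3
Edit distance = dp[4][5] = 3

3


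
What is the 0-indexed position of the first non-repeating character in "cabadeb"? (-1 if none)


Input: cabadeb
Character frequencies:
  'a': 2
  'b': 2
  'c': 1
  'd': 1
  'e': 1
Scanning left to right for freq == 1:
  Position 0 ('c'): unique! => answer = 0

0


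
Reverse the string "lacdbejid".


Input: lacdbejid
Reading characters right to left:
  Position 8: 'd'
  Position 7: 'i'
  Position 6: 'j'
  Position 5: 'e'
  Position 4: 'b'
  Position 3: 'd'
  Position 2: 'c'
  Position 1: 'a'
  Position 0: 'l'
Reversed: dijebdcal

dijebdcal


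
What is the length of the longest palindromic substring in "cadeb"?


Input: "cadeb"
Checking substrings for palindromes:
  No multi-char palindromic substrings found
Longest palindromic substring: "c" with length 1

1


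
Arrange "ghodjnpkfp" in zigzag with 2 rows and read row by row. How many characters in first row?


Zigzag "ghodjnpkfp" into 2 rows:
Placing characters:
  'g' => row 0
  'h' => row 1
  'o' => row 0
  'd' => row 1
  'j' => row 0
  'n' => row 1
  'p' => row 0
  'k' => row 1
  'f' => row 0
  'p' => row 1
Rows:
  Row 0: "gojpf"
  Row 1: "hdnkp"
First row length: 5

5


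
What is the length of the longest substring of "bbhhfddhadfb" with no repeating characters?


Input: "bbhhfddhadfb"
Sliding window (track last position of each char):
  Position 0 ('b'): window [0,0] length 1 -- new best
  Position 1 ('b'): repeat (last at 0), move window start to 1
  Position 1 ('b'): window [1,1] length 1
  Position 2 ('h'): window [1,2] length 2 -- new best
  Position 3 ('h'): repeat (last at 2), move window start to 3
  Position 3 ('h'): window [3,3] length 1
  Position 4 ('f'): window [3,4] length 2
  Position 5 ('d'): window [3,5] length 3 -- new best
  Position 6 ('d'): repeat (last at 5), move window start to 6
  Position 6 ('d'): window [6,6] length 1
  Position 7 ('h'): window [6,7] length 2
  Position 8 ('a'): window [6,8] length 3
  Position 9 ('d'): repeat (last at 6), move window start to 7
  Position 9 ('d'): window [7,9] length 3
  Position 10 ('f'): window [7,10] length 4 -- new best
  Position 11 ('b'): window [7,11] length 5 -- new best
Longest substring with no repeats: "hadfb" with length 5

5


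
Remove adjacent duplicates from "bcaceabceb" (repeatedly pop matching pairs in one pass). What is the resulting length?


Input: bcaceabceb
Stack-based adjacent duplicate removal:
  Read 'b': push. Stack: b
  Read 'c': push. Stack: bc
  Read 'a': push. Stack: bca
  Read 'c': push. Stack: bcac
  Read 'e': push. Stack: bcace
  Read 'a': push. Stack: bcacea
  Read 'b': push. Stack: bcaceab
  Read 'c': push. Stack: bcaceabc
  Read 'e': push. Stack: bcaceabce
  Read 'b': push. Stack: bcaceabceb
Final stack: "bcaceabceb" (length 10)

10


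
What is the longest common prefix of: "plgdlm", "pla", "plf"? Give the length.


Words: plgdlm, pla, plf
  Position 0: all 'p' => match
  Position 1: all 'l' => match
  Position 2: ('g', 'a', 'f') => mismatch, stop
LCP = "pl" (length 2)

2


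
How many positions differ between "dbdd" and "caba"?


Comparing "dbdd" and "caba" position by position:
  Position 0: 'd' vs 'c' => DIFFER
  Position 1: 'b' vs 'a' => DIFFER
  Position 2: 'd' vs 'b' => DIFFER
  Position 3: 'd' vs 'a' => DIFFER
Positions that differ: 4

4


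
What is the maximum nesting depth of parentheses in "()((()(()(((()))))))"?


Input: "()((()(()(((()))))))"
Tracking depth:
  Position 0 '(': depth becomes 1
  Position 1 ')': depth becomes 0
  Position 2 '(': depth becomes 1
  Position 3 '(': depth becomes 2
  Position 4 '(': depth becomes 3
  Position 5 ')': depth becomes 2
  Position 6 '(': depth becomes 3
  Position 7 '(': depth becomes 4
  Position 8 ')': depth becomes 3
  Position 9 '(': depth becomes 4
  Position 10 '(': depth becomes 5
  Position 11 '(': depth becomes 6
  Position 12 '(': depth becomes 7
  Position 13 ')': depth becomes 6
  Position 14 ')': depth becomes 5
  Position 15 ')': depth becomes 4
  Position 16 ')': depth becomes 3
  Position 17 ')': depth becomes 2
  Position 18 ')': depth becomes 1
  Position 19 ')': depth becomes 0
Maximum depth reached: 7

7


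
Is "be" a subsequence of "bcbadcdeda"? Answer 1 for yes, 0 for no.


Check if "be" is a subsequence of "bcbadcdeda"
Greedy scan:
  Position 0 ('b'): matches sub[0] = 'b'
  Position 1 ('c'): no match needed
  Position 2 ('b'): no match needed
  Position 3 ('a'): no match needed
  Position 4 ('d'): no match needed
  Position 5 ('c'): no match needed
  Position 6 ('d'): no match needed
  Position 7 ('e'): matches sub[1] = 'e'
  Position 8 ('d'): no match needed
  Position 9 ('a'): no match needed
All 2 characters matched => is a subsequence

1


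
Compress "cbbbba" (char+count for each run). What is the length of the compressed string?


Input: cbbbba
Runs:
  'c' x 1 => "c1"
  'b' x 4 => "b4"
  'a' x 1 => "a1"
Compressed: "c1b4a1"
Compressed length: 6

6
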